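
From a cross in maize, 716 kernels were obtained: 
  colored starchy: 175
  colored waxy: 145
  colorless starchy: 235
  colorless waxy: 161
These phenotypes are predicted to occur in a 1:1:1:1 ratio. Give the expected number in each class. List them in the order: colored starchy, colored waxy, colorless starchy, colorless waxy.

Expected counts for N = 716 under a 1:1:1:1 ratio (total parts = 4):
  colored starchy: 716 × 1/4 = 179
  colored waxy: 716 × 1/4 = 179
  colorless starchy: 716 × 1/4 = 179
  colorless waxy: 716 × 1/4 = 179

179, 179, 179, 179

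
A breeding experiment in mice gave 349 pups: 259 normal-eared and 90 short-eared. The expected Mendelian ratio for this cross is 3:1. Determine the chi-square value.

0.116

The 3:1 ratio has 4 parts, so with N = 349 the expected counts are:
  normal-eared: 349 × 3/4 = 261.75
  short-eared: 349 × 1/4 = 87.25
χ² = Σ (O − E)² / E
  normal-eared: (259 − 261.75)² / 261.75 = 0.0289
  short-eared: (90 − 87.25)² / 87.25 = 0.0867
χ² = 0.0289 + 0.0867 = 0.1156 ≈ 0.116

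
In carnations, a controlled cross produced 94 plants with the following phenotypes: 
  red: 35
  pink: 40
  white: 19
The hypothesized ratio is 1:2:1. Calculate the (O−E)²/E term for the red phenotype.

5.628

Under the 1:2:1 hypothesis (Σ ratio = 4, N = 94):
  red: 94 × 1/4 = 23.5
  pink: 94 × 2/4 = 47
  white: 94 × 1/4 = 23.5
Contribution of red: (35 − 23.5)² / 23.5 = 5.6277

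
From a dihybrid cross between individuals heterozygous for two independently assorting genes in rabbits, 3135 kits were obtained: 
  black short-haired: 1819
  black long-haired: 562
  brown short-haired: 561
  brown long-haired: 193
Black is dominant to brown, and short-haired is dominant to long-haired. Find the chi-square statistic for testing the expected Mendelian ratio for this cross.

4.151

A dihybrid F₂ with independent assortment and complete dominance at both loci gives a 9:3:3:1 phenotypic ratio.
The 9:3:3:1 ratio has 16 parts, so with N = 3135 the expected counts are:
  black short-haired: 3135 × 9/16 = 1763.4375
  black long-haired: 3135 × 3/16 = 587.8125
  brown short-haired: 3135 × 3/16 = 587.8125
  brown long-haired: 3135 × 1/16 = 195.9375
χ² = Σ (O − E)² / E
  black short-haired: (1819 − 1763.4375)² / 1763.4375 = 1.7507
  black long-haired: (562 − 587.8125)² / 587.8125 = 1.1335
  brown short-haired: (561 − 587.8125)² / 587.8125 = 1.2230
  brown long-haired: (193 − 195.9375)² / 195.9375 = 0.0440
χ² = 1.7507 + 1.1335 + 1.2230 + 0.0440 = 4.1512 ≈ 4.151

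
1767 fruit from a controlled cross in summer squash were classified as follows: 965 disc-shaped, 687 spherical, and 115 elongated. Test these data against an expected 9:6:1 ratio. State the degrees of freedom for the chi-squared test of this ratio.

A goodness-of-fit test with 3 phenotype classes has df = 3 − 1 = 2.

2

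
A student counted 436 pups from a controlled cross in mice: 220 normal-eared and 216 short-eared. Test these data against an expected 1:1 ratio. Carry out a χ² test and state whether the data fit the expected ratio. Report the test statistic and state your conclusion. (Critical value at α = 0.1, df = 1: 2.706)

Expected counts for N = 436 under a 1:1 ratio (total parts = 2):
  normal-eared: 436 × 1/2 = 218
  short-eared: 436 × 1/2 = 218
χ² = Σ (O − E)² / E
  normal-eared: (220 − 218)² / 218 = 0.0183
  short-eared: (216 − 218)² / 218 = 0.0183
χ² = 0.0183 + 0.0183 = 0.0366 ≈ 0.037
Degrees of freedom = 2 − 1 = 1; critical value at α = 0.1 is 2.706.
Since 0.037 < 2.706, we fail to reject the null hypothesis — the data are consistent with the 1:1 ratio.

0.037; consistent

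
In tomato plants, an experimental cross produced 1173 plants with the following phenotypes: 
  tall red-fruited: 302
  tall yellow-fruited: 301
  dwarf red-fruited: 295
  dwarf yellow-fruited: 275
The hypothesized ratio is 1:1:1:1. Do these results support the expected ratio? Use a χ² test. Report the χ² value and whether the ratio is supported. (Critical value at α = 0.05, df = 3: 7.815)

1.612; consistent

Under the 1:1:1:1 hypothesis (Σ ratio = 4, N = 1173):
  tall red-fruited: 1173 × 1/4 = 293.25
  tall yellow-fruited: 1173 × 1/4 = 293.25
  dwarf red-fruited: 1173 × 1/4 = 293.25
  dwarf yellow-fruited: 1173 × 1/4 = 293.25
χ² = Σ (O − E)² / E
  tall red-fruited: (302 − 293.25)² / 293.25 = 0.2611
  tall yellow-fruited: (301 − 293.25)² / 293.25 = 0.2048
  dwarf red-fruited: (295 − 293.25)² / 293.25 = 0.0104
  dwarf yellow-fruited: (275 − 293.25)² / 293.25 = 1.1358
χ² = 0.2611 + 0.2048 + 0.0104 + 1.1358 = 1.6121 ≈ 1.612
Degrees of freedom = 4 − 1 = 3; critical value at α = 0.05 is 7.815.
Since 1.612 < 7.815, we fail to reject the null hypothesis — the data are consistent with the 1:1:1:1 ratio.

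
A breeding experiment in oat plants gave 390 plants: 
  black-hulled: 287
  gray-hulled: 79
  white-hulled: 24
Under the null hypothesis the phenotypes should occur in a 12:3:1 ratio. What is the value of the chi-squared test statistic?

The 12:3:1 ratio has 16 parts, so with N = 390 the expected counts are:
  black-hulled: 390 × 12/16 = 292.5
  gray-hulled: 390 × 3/16 = 73.125
  white-hulled: 390 × 1/16 = 24.375
χ² = Σ (O − E)² / E
  black-hulled: (287 − 292.5)² / 292.5 = 0.1034
  gray-hulled: (79 − 73.125)² / 73.125 = 0.4720
  white-hulled: (24 − 24.375)² / 24.375 = 0.0058
χ² = 0.1034 + 0.4720 + 0.0058 = 0.5812 ≈ 0.581

0.581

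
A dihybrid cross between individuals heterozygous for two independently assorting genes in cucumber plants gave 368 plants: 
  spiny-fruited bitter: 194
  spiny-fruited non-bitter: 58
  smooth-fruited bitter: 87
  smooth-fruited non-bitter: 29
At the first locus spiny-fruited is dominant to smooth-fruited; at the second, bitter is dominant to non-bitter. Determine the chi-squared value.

A dihybrid F₂ with independent assortment and complete dominance at both loci gives a 9:3:3:1 phenotypic ratio.
The 9:3:3:1 ratio has 16 parts, so with N = 368 the expected counts are:
  spiny-fruited bitter: 368 × 9/16 = 207
  spiny-fruited non-bitter: 368 × 3/16 = 69
  smooth-fruited bitter: 368 × 3/16 = 69
  smooth-fruited non-bitter: 368 × 1/16 = 23
χ² = Σ (O − E)² / E
  spiny-fruited bitter: (194 − 207)² / 207 = 0.8164
  spiny-fruited non-bitter: (58 − 69)² / 69 = 1.7536
  smooth-fruited bitter: (87 − 69)² / 69 = 4.6957
  smooth-fruited non-bitter: (29 − 23)² / 23 = 1.5652
χ² = 0.8164 + 1.7536 + 4.6957 + 1.5652 = 8.8309 ≈ 8.831

8.831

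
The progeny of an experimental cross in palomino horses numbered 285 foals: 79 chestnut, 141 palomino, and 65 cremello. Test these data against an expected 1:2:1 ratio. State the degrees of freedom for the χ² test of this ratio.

2

A goodness-of-fit test with 3 phenotype classes has df = 3 − 1 = 2.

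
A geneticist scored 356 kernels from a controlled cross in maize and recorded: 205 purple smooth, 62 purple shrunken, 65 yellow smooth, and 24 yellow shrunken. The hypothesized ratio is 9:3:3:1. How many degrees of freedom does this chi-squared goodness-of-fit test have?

3

A goodness-of-fit test with 4 phenotype classes has df = 4 − 1 = 3.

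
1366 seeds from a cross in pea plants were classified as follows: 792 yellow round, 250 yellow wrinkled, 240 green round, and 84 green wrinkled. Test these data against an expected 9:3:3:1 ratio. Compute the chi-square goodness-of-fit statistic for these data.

1.910

Total ratio parts = 16. Expected numbers out of 1366:
  yellow round: 1366 × 9/16 = 768.375
  yellow wrinkled: 1366 × 3/16 = 256.125
  green round: 1366 × 3/16 = 256.125
  green wrinkled: 1366 × 1/16 = 85.375
χ² = Σ (O − E)² / E
  yellow round: (792 − 768.375)² / 768.375 = 0.7264
  yellow wrinkled: (250 − 256.125)² / 256.125 = 0.1465
  green round: (240 − 256.125)² / 256.125 = 1.0152
  green wrinkled: (84 − 85.375)² / 85.375 = 0.0221
χ² = 0.7264 + 0.1465 + 1.0152 + 0.0221 = 1.9102 ≈ 1.910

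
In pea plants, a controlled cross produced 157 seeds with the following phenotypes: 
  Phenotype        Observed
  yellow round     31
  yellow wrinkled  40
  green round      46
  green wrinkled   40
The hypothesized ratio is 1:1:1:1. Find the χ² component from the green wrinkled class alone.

The 1:1:1:1 ratio has 4 parts, so with N = 157 the expected counts are:
  yellow round: 157 × 1/4 = 39.25
  yellow wrinkled: 157 × 1/4 = 39.25
  green round: 157 × 1/4 = 39.25
  green wrinkled: 157 × 1/4 = 39.25
Contribution of green wrinkled: (40 − 39.25)² / 39.25 = 0.0143

0.014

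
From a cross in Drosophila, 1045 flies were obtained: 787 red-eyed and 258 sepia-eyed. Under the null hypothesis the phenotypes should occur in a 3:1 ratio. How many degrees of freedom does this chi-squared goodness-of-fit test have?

1

A goodness-of-fit test with 2 phenotype classes has df = 2 − 1 = 1.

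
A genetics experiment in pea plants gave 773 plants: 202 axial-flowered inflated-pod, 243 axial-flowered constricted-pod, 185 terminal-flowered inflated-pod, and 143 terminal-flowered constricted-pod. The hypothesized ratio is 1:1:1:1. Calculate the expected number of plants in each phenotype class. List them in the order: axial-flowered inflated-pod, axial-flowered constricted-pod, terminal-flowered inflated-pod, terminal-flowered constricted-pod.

193.25, 193.25, 193.25, 193.25

Expected counts for N = 773 under a 1:1:1:1 ratio (total parts = 4):
  axial-flowered inflated-pod: 773 × 1/4 = 193.25
  axial-flowered constricted-pod: 773 × 1/4 = 193.25
  terminal-flowered inflated-pod: 773 × 1/4 = 193.25
  terminal-flowered constricted-pod: 773 × 1/4 = 193.25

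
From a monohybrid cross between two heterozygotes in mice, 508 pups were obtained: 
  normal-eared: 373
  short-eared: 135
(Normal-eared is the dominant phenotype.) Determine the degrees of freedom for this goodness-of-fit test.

For a monohybrid cross between heterozygotes with complete dominance, the expected phenotypic ratio is 3:1.
A goodness-of-fit test with 2 phenotype classes has df = 2 − 1 = 1.

1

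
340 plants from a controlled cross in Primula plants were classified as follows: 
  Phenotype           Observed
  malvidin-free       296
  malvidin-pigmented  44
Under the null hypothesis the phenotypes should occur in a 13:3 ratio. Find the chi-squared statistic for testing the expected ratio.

Total ratio parts = 16. Expected numbers out of 340:
  malvidin-free: 340 × 13/16 = 276.25
  malvidin-pigmented: 340 × 3/16 = 63.75
χ² = Σ (O − E)² / E
  malvidin-free: (296 − 276.25)² / 276.25 = 1.4120
  malvidin-pigmented: (44 − 63.75)² / 63.75 = 6.1186
χ² = 1.4120 + 6.1186 = 7.5306 ≈ 7.531

7.531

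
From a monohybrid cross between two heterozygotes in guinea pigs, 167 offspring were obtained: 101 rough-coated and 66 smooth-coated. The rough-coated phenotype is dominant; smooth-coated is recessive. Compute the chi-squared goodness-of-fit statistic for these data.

18.780

For a monohybrid cross between heterozygotes with complete dominance, the expected phenotypic ratio is 3:1.
Total ratio parts = 4. Expected numbers out of 167:
  rough-coated: 167 × 3/4 = 125.25
  smooth-coated: 167 × 1/4 = 41.75
χ² = Σ (O − E)² / E
  rough-coated: (101 − 125.25)² / 125.25 = 4.6951
  smooth-coated: (66 − 41.75)² / 41.75 = 14.0853
χ² = 4.6951 + 14.0853 = 18.7804 ≈ 18.780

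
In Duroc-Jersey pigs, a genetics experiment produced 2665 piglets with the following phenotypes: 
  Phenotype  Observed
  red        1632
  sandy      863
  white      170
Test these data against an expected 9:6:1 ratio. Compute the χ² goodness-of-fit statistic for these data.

30.470

The 9:6:1 ratio has 16 parts, so with N = 2665 the expected counts are:
  red: 2665 × 9/16 = 1499.0625
  sandy: 2665 × 6/16 = 999.375
  white: 2665 × 1/16 = 166.5625
χ² = Σ (O − E)² / E
  red: (1632 − 1499.0625)² / 1499.0625 = 11.7890
  sandy: (863 − 999.375)² / 999.375 = 18.6098
  white: (170 − 166.5625)² / 166.5625 = 0.0709
χ² = 11.7890 + 18.6098 + 0.0709 = 30.4697 ≈ 30.470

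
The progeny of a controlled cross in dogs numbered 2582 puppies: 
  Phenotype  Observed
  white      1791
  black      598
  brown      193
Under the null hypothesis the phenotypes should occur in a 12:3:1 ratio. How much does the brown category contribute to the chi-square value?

6.198

Total ratio parts = 16. Expected numbers out of 2582:
  white: 2582 × 12/16 = 1936.5
  black: 2582 × 3/16 = 484.125
  brown: 2582 × 1/16 = 161.375
Contribution of brown: (193 − 161.375)² / 161.375 = 6.1976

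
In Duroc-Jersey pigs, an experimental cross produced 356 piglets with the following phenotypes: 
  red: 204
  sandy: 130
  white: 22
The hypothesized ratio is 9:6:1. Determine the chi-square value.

0.165

Under the 9:6:1 hypothesis (Σ ratio = 16, N = 356):
  red: 356 × 9/16 = 200.25
  sandy: 356 × 6/16 = 133.5
  white: 356 × 1/16 = 22.25
χ² = Σ (O − E)² / E
  red: (204 − 200.25)² / 200.25 = 0.0702
  sandy: (130 − 133.5)² / 133.5 = 0.0918
  white: (22 − 22.25)² / 22.25 = 0.0028
χ² = 0.0702 + 0.0918 + 0.0028 = 0.1648 ≈ 0.165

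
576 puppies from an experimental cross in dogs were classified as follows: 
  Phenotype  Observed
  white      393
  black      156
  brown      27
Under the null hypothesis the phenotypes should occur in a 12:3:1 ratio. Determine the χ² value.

Under the 12:3:1 hypothesis (Σ ratio = 16, N = 576):
  white: 576 × 12/16 = 432
  black: 576 × 3/16 = 108
  brown: 576 × 1/16 = 36
χ² = Σ (O − E)² / E
  white: (393 − 432)² / 432 = 3.5208
  black: (156 − 108)² / 108 = 21.3333
  brown: (27 − 36)² / 36 = 2.2500
χ² = 3.5208 + 21.3333 + 2.2500 = 27.1041 ≈ 27.104

27.104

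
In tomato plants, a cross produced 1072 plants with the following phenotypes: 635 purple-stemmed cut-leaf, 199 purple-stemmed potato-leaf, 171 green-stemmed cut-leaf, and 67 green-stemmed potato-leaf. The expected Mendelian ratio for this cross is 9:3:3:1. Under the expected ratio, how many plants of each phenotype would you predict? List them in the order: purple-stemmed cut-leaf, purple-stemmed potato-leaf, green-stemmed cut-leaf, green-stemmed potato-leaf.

The 9:3:3:1 ratio has 16 parts, so with N = 1072 the expected counts are:
  purple-stemmed cut-leaf: 1072 × 9/16 = 603
  purple-stemmed potato-leaf: 1072 × 3/16 = 201
  green-stemmed cut-leaf: 1072 × 3/16 = 201
  green-stemmed potato-leaf: 1072 × 1/16 = 67

603, 201, 201, 67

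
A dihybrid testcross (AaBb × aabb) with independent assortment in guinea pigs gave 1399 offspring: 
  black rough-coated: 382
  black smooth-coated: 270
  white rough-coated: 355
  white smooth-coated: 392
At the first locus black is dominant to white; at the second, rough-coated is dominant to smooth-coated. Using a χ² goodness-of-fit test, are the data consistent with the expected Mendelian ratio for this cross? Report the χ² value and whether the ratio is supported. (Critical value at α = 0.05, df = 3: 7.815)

26.341; not consistent

A dihybrid testcross with independent assortment gives a 1:1:1:1 ratio.
The 1:1:1:1 ratio has 4 parts, so with N = 1399 the expected counts are:
  black rough-coated: 1399 × 1/4 = 349.75
  black smooth-coated: 1399 × 1/4 = 349.75
  white rough-coated: 1399 × 1/4 = 349.75
  white smooth-coated: 1399 × 1/4 = 349.75
χ² = Σ (O − E)² / E
  black rough-coated: (382 − 349.75)² / 349.75 = 2.9737
  black smooth-coated: (270 − 349.75)² / 349.75 = 18.1846
  white rough-coated: (355 − 349.75)² / 349.75 = 0.0788
  white smooth-coated: (392 − 349.75)² / 349.75 = 5.1038
χ² = 2.9737 + 18.1846 + 0.0788 + 5.1038 = 26.3409 ≈ 26.341
Degrees of freedom = 4 − 1 = 3; critical value at α = 0.05 is 7.815.
Since 26.341 > 7.815, we reject the null hypothesis — the data do not fit the 1:1:1:1 ratio.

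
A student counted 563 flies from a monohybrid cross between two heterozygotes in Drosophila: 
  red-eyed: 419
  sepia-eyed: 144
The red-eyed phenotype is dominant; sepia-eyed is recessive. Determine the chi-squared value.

0.100

For a monohybrid cross between heterozygotes with complete dominance, the expected phenotypic ratio is 3:1.
The 3:1 ratio has 4 parts, so with N = 563 the expected counts are:
  red-eyed: 563 × 3/4 = 422.25
  sepia-eyed: 563 × 1/4 = 140.75
χ² = Σ (O − E)² / E
  red-eyed: (419 − 422.25)² / 422.25 = 0.0250
  sepia-eyed: (144 − 140.75)² / 140.75 = 0.0750
χ² = 0.0250 + 0.0750 = 0.100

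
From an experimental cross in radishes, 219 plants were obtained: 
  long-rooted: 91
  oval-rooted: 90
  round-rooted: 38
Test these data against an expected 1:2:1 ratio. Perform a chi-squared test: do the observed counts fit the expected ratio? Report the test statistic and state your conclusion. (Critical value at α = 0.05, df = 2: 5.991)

32.598; not consistent

Under the 1:2:1 hypothesis (Σ ratio = 4, N = 219):
  long-rooted: 219 × 1/4 = 54.75
  oval-rooted: 219 × 2/4 = 109.5
  round-rooted: 219 × 1/4 = 54.75
χ² = Σ (O − E)² / E
  long-rooted: (91 − 54.75)² / 54.75 = 24.0011
  oval-rooted: (90 − 109.5)² / 109.5 = 3.4726
  round-rooted: (38 − 54.75)² / 54.75 = 5.1244
χ² = 24.0011 + 3.4726 + 5.1244 = 32.5981 ≈ 32.598
Degrees of freedom = 3 − 1 = 2; critical value at α = 0.05 is 5.991.
Since 32.598 > 5.991, we reject the null hypothesis — the data do not fit the 1:2:1 ratio.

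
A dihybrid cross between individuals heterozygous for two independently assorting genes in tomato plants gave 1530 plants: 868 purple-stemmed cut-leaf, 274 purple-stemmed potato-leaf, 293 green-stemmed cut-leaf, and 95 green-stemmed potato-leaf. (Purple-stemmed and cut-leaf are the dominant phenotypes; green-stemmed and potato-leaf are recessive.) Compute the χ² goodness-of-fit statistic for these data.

A dihybrid F₂ with independent assortment and complete dominance at both loci gives a 9:3:3:1 phenotypic ratio.
Under the 9:3:3:1 hypothesis (Σ ratio = 16, N = 1530):
  purple-stemmed cut-leaf: 1530 × 9/16 = 860.625
  purple-stemmed potato-leaf: 1530 × 3/16 = 286.875
  green-stemmed cut-leaf: 1530 × 3/16 = 286.875
  green-stemmed potato-leaf: 1530 × 1/16 = 95.625
χ² = Σ (O − E)² / E
  purple-stemmed cut-leaf: (868 − 860.625)² / 860.625 = 0.0632
  purple-stemmed potato-leaf: (274 − 286.875)² / 286.875 = 0.5778
  green-stemmed cut-leaf: (293 − 286.875)² / 286.875 = 0.1308
  green-stemmed potato-leaf: (95 − 95.625)² / 95.625 = 0.0041
χ² = 0.0632 + 0.5778 + 0.1308 + 0.0041 = 0.7759 ≈ 0.776

0.776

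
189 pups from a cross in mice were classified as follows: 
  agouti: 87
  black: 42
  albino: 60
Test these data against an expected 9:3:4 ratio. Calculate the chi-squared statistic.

8.164

Under the 9:3:4 hypothesis (Σ ratio = 16, N = 189):
  agouti: 189 × 9/16 = 106.3125
  black: 189 × 3/16 = 35.4375
  albino: 189 × 4/16 = 47.25
χ² = Σ (O − E)² / E
  agouti: (87 − 106.3125)² / 106.3125 = 3.5083
  black: (42 − 35.4375)² / 35.4375 = 1.2153
  albino: (60 − 47.25)² / 47.25 = 3.4405
χ² = 3.5083 + 1.2153 + 3.4405 = 8.1641 ≈ 8.164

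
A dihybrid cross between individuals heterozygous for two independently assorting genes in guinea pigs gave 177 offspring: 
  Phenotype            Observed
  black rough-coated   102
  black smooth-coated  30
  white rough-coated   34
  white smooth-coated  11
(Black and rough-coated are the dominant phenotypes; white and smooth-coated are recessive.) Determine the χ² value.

A dihybrid F₂ with independent assortment and complete dominance at both loci gives a 9:3:3:1 phenotypic ratio.
The 9:3:3:1 ratio has 16 parts, so with N = 177 the expected counts are:
  black rough-coated: 177 × 9/16 = 99.5625
  black smooth-coated: 177 × 3/16 = 33.1875
  white rough-coated: 177 × 3/16 = 33.1875
  white smooth-coated: 177 × 1/16 = 11.0625
χ² = Σ (O − E)² / E
  black rough-coated: (102 − 99.5625)² / 99.5625 = 0.0597
  black smooth-coated: (30 − 33.1875)² / 33.1875 = 0.3061
  white rough-coated: (34 − 33.1875)² / 33.1875 = 0.0199
  white smooth-coated: (11 − 11.0625)² / 11.0625 = 0.0004
χ² = 0.0597 + 0.3061 + 0.0199 + 0.0004 = 0.3861 ≈ 0.386

0.386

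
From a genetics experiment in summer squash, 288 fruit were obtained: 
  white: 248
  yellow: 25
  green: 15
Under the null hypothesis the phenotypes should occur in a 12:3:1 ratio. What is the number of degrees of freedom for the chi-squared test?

A goodness-of-fit test with 3 phenotype classes has df = 3 − 1 = 2.

2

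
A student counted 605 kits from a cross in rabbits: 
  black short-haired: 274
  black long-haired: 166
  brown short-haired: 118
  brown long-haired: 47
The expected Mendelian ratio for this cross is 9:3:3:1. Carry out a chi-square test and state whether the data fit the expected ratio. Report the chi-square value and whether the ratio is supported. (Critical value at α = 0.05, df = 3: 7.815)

39.693; not consistent

The 9:3:3:1 ratio has 16 parts, so with N = 605 the expected counts are:
  black short-haired: 605 × 9/16 = 340.3125
  black long-haired: 605 × 3/16 = 113.4375
  brown short-haired: 605 × 3/16 = 113.4375
  brown long-haired: 605 × 1/16 = 37.8125
χ² = Σ (O − E)² / E
  black short-haired: (274 − 340.3125)² / 340.3125 = 12.9215
  black long-haired: (166 − 113.4375)² / 113.4375 = 24.3554
  brown short-haired: (118 − 113.4375)² / 113.4375 = 0.1835
  brown long-haired: (47 − 37.8125)² / 37.8125 = 2.2323
χ² = 12.9215 + 24.3554 + 0.1835 + 2.2323 = 39.6927 ≈ 39.693
Degrees of freedom = 4 − 1 = 3; critical value at α = 0.05 is 7.815.
Since 39.693 > 7.815, we reject the null hypothesis — the data do not fit the 9:3:3:1 ratio.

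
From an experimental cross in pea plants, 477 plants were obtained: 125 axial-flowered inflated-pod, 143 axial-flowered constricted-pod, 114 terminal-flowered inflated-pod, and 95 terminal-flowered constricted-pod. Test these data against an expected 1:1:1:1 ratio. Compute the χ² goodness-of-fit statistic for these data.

10.170

Under the 1:1:1:1 hypothesis (Σ ratio = 4, N = 477):
  axial-flowered inflated-pod: 477 × 1/4 = 119.25
  axial-flowered constricted-pod: 477 × 1/4 = 119.25
  terminal-flowered inflated-pod: 477 × 1/4 = 119.25
  terminal-flowered constricted-pod: 477 × 1/4 = 119.25
χ² = Σ (O − E)² / E
  axial-flowered inflated-pod: (125 − 119.25)² / 119.25 = 0.2773
  axial-flowered constricted-pod: (143 − 119.25)² / 119.25 = 4.7301
  terminal-flowered inflated-pod: (114 − 119.25)² / 119.25 = 0.2311
  terminal-flowered constricted-pod: (95 − 119.25)² / 119.25 = 4.9313
χ² = 0.2773 + 4.7301 + 0.2311 + 4.9313 = 10.1698 ≈ 10.170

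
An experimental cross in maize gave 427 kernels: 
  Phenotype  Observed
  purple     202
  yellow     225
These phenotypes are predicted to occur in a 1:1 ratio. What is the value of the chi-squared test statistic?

Total ratio parts = 2. Expected numbers out of 427:
  purple: 427 × 1/2 = 213.5
  yellow: 427 × 1/2 = 213.5
χ² = Σ (O − E)² / E
  purple: (202 − 213.5)² / 213.5 = 0.6194
  yellow: (225 − 213.5)² / 213.5 = 0.6194
χ² = 0.6194 + 0.6194 = 1.2388 ≈ 1.239

1.239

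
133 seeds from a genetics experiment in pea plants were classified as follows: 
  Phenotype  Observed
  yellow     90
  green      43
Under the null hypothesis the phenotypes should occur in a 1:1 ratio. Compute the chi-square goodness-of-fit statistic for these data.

16.609

Expected counts for N = 133 under a 1:1 ratio (total parts = 2):
  yellow: 133 × 1/2 = 66.5
  green: 133 × 1/2 = 66.5
χ² = Σ (O − E)² / E
  yellow: (90 − 66.5)² / 66.5 = 8.3045
  green: (43 − 66.5)² / 66.5 = 8.3045
χ² = 8.3045 + 8.3045 = 16.609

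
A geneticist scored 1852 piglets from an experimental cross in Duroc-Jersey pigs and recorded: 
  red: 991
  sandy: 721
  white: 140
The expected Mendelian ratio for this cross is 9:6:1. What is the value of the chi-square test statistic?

Total ratio parts = 16. Expected numbers out of 1852:
  red: 1852 × 9/16 = 1041.75
  sandy: 1852 × 6/16 = 694.5
  white: 1852 × 1/16 = 115.75
χ² = Σ (O − E)² / E
  red: (991 − 1041.75)² / 1041.75 = 2.4723
  sandy: (721 − 694.5)² / 694.5 = 1.0112
  white: (140 − 115.75)² / 115.75 = 5.0805
χ² = 2.4723 + 1.0112 + 5.0805 = 8.564

8.564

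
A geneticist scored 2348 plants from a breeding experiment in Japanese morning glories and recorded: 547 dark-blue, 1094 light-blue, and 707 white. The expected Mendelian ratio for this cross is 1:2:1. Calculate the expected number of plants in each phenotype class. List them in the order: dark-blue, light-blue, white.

587, 1174, 587

Expected counts for N = 2348 under a 1:2:1 ratio (total parts = 4):
  dark-blue: 2348 × 1/4 = 587
  light-blue: 2348 × 2/4 = 1174
  white: 2348 × 1/4 = 587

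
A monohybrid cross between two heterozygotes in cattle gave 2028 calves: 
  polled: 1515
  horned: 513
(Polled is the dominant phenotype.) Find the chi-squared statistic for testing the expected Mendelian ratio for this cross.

0.095

For a monohybrid cross between heterozygotes with complete dominance, the expected phenotypic ratio is 3:1.
Total ratio parts = 4. Expected numbers out of 2028:
  polled: 2028 × 3/4 = 1521
  horned: 2028 × 1/4 = 507
χ² = Σ (O − E)² / E
  polled: (1515 − 1521)² / 1521 = 0.0237
  horned: (513 − 507)² / 507 = 0.0710
χ² = 0.0237 + 0.0710 = 0.0947 ≈ 0.095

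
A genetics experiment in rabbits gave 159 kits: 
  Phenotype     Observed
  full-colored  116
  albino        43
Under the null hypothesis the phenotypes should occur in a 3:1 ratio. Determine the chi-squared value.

Total ratio parts = 4. Expected numbers out of 159:
  full-colored: 159 × 3/4 = 119.25
  albino: 159 × 1/4 = 39.75
χ² = Σ (O − E)² / E
  full-colored: (116 − 119.25)² / 119.25 = 0.0886
  albino: (43 − 39.75)² / 39.75 = 0.2657
χ² = 0.0886 + 0.2657 = 0.3543 ≈ 0.354

0.354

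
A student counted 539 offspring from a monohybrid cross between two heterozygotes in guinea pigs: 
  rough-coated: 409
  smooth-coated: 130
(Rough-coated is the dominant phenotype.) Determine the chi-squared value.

For a monohybrid cross between heterozygotes with complete dominance, the expected phenotypic ratio is 3:1.
Expected counts for N = 539 under a 3:1 ratio (total parts = 4):
  rough-coated: 539 × 3/4 = 404.25
  smooth-coated: 539 × 1/4 = 134.75
χ² = Σ (O − E)² / E
  rough-coated: (409 − 404.25)² / 404.25 = 0.0558
  smooth-coated: (130 − 134.75)² / 134.75 = 0.1674
χ² = 0.0558 + 0.1674 = 0.2232 ≈ 0.223

0.223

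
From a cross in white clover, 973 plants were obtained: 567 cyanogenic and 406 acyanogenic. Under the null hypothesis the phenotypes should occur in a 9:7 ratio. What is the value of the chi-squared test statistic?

1.619

Total ratio parts = 16. Expected numbers out of 973:
  cyanogenic: 973 × 9/16 = 547.3125
  acyanogenic: 973 × 7/16 = 425.6875
χ² = Σ (O − E)² / E
  cyanogenic: (567 − 547.3125)² / 547.3125 = 0.7082
  acyanogenic: (406 − 425.6875)² / 425.6875 = 0.9105
χ² = 0.7082 + 0.9105 = 1.6187 ≈ 1.619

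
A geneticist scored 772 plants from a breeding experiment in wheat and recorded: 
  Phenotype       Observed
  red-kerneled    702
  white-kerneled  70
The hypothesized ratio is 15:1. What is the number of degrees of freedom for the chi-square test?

1

A goodness-of-fit test with 2 phenotype classes has df = 2 − 1 = 1.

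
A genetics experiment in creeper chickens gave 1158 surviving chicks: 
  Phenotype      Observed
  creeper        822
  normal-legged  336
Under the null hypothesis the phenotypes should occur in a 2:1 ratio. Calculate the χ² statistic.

9.715

The 2:1 ratio has 3 parts, so with N = 1158 the expected counts are:
  creeper: 1158 × 2/3 = 772
  normal-legged: 1158 × 1/3 = 386
χ² = Σ (O − E)² / E
  creeper: (822 − 772)² / 772 = 3.2383
  normal-legged: (336 − 386)² / 386 = 6.4767
χ² = 3.2383 + 6.4767 = 9.715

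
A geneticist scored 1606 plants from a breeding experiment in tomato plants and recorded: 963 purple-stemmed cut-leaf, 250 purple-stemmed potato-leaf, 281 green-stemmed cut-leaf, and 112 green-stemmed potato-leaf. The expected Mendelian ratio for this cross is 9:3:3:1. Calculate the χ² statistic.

The 9:3:3:1 ratio has 16 parts, so with N = 1606 the expected counts are:
  purple-stemmed cut-leaf: 1606 × 9/16 = 903.375
  purple-stemmed potato-leaf: 1606 × 3/16 = 301.125
  green-stemmed cut-leaf: 1606 × 3/16 = 301.125
  green-stemmed potato-leaf: 1606 × 1/16 = 100.375
χ² = Σ (O − E)² / E
  purple-stemmed cut-leaf: (963 − 903.375)² / 903.375 = 3.9354
  purple-stemmed potato-leaf: (250 − 301.125)² / 301.125 = 8.6800
  green-stemmed cut-leaf: (281 − 301.125)² / 301.125 = 1.3450
  green-stemmed potato-leaf: (112 − 100.375)² / 100.375 = 1.3464
χ² = 3.9354 + 8.6800 + 1.3450 + 1.3464 = 15.3068 ≈ 15.307

15.307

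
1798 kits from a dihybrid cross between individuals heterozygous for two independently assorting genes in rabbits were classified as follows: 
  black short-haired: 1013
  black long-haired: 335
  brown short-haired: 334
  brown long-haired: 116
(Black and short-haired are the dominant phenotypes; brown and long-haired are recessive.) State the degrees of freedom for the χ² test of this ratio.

A dihybrid F₂ with independent assortment and complete dominance at both loci gives a 9:3:3:1 phenotypic ratio.
A goodness-of-fit test with 4 phenotype classes has df = 4 − 1 = 3.

3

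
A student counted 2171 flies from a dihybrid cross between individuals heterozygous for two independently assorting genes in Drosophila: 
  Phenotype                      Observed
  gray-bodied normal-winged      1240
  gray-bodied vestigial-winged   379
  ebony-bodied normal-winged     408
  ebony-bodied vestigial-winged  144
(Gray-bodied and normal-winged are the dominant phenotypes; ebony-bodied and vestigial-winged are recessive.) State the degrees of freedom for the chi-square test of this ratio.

3

A dihybrid F₂ with independent assortment and complete dominance at both loci gives a 9:3:3:1 phenotypic ratio.
A goodness-of-fit test with 4 phenotype classes has df = 4 − 1 = 3.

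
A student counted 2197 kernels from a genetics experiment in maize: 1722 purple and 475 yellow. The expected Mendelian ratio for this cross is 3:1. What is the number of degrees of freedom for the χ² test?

1

A goodness-of-fit test with 2 phenotype classes has df = 2 − 1 = 1.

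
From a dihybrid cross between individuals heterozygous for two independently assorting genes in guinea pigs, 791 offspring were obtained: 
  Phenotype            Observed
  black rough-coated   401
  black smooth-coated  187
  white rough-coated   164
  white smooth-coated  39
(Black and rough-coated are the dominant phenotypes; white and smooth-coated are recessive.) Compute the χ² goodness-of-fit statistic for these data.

A dihybrid F₂ with independent assortment and complete dominance at both loci gives a 9:3:3:1 phenotypic ratio.
The 9:3:3:1 ratio has 16 parts, so with N = 791 the expected counts are:
  black rough-coated: 791 × 9/16 = 444.9375
  black smooth-coated: 791 × 3/16 = 148.3125
  white rough-coated: 791 × 3/16 = 148.3125
  white smooth-coated: 791 × 1/16 = 49.4375
χ² = Σ (O − E)² / E
  black rough-coated: (401 − 444.9375)² / 444.9375 = 4.3388
  black smooth-coated: (187 − 148.3125)² / 148.3125 = 10.0917
  white rough-coated: (164 − 148.3125)² / 148.3125 = 1.6593
  white smooth-coated: (39 − 49.4375)² / 49.4375 = 2.2036
χ² = 4.3388 + 10.0917 + 1.6593 + 2.2036 = 18.2934 ≈ 18.293

18.293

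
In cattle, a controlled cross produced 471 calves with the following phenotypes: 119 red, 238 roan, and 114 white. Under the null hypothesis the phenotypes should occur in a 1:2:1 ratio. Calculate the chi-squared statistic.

The 1:2:1 ratio has 4 parts, so with N = 471 the expected counts are:
  red: 471 × 1/4 = 117.75
  roan: 471 × 2/4 = 235.5
  white: 471 × 1/4 = 117.75
χ² = Σ (O − E)² / E
  red: (119 − 117.75)² / 117.75 = 0.0133
  roan: (238 − 235.5)² / 235.5 = 0.0265
  white: (114 − 117.75)² / 117.75 = 0.1194
χ² = 0.0133 + 0.0265 + 0.1194 = 0.1592 ≈ 0.159

0.159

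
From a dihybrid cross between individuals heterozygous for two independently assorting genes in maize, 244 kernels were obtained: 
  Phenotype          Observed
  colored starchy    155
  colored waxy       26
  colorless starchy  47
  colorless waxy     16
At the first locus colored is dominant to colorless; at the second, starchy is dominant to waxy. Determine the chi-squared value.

10.893

A dihybrid F₂ with independent assortment and complete dominance at both loci gives a 9:3:3:1 phenotypic ratio.
Under the 9:3:3:1 hypothesis (Σ ratio = 16, N = 244):
  colored starchy: 244 × 9/16 = 137.25
  colored waxy: 244 × 3/16 = 45.75
  colorless starchy: 244 × 3/16 = 45.75
  colorless waxy: 244 × 1/16 = 15.25
χ² = Σ (O − E)² / E
  colored starchy: (155 − 137.25)² / 137.25 = 2.2955
  colored waxy: (26 − 45.75)² / 45.75 = 8.5260
  colorless starchy: (47 − 45.75)² / 45.75 = 0.0342
  colorless waxy: (16 − 15.25)² / 15.25 = 0.0369
χ² = 2.2955 + 8.5260 + 0.0342 + 0.0369 = 10.8926 ≈ 10.893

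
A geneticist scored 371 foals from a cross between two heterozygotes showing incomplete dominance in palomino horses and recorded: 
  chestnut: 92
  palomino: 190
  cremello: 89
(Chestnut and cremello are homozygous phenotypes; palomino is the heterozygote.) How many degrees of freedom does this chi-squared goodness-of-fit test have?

With incomplete dominance, a heterozygote × heterozygote cross gives a 1:2:1 phenotypic ratio.
A goodness-of-fit test with 3 phenotype classes has df = 3 − 1 = 2.

2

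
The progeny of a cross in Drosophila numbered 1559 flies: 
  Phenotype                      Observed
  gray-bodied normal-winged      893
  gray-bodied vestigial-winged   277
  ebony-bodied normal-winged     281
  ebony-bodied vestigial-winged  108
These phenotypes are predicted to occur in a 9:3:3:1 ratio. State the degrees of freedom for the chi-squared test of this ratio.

A goodness-of-fit test with 4 phenotype classes has df = 4 − 1 = 3.

3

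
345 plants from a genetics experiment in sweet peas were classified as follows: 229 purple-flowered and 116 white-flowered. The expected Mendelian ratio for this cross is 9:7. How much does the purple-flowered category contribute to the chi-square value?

6.290

The 9:7 ratio has 16 parts, so with N = 345 the expected counts are:
  purple-flowered: 345 × 9/16 = 194.0625
  white-flowered: 345 × 7/16 = 150.9375
Contribution of purple-flowered: (229 − 194.0625)² / 194.0625 = 6.2899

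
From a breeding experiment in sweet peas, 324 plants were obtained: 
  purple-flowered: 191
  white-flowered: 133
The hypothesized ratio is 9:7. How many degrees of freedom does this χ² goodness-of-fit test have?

A goodness-of-fit test with 2 phenotype classes has df = 2 − 1 = 1.

1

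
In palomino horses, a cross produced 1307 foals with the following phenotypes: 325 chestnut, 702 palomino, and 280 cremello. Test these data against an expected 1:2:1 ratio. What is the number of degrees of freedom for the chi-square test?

A goodness-of-fit test with 3 phenotype classes has df = 3 − 1 = 2.

2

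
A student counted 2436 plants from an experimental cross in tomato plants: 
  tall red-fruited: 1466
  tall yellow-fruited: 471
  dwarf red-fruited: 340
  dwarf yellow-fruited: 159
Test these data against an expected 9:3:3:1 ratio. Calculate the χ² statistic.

37.277

Under the 9:3:3:1 hypothesis (Σ ratio = 16, N = 2436):
  tall red-fruited: 2436 × 9/16 = 1370.25
  tall yellow-fruited: 2436 × 3/16 = 456.75
  dwarf red-fruited: 2436 × 3/16 = 456.75
  dwarf yellow-fruited: 2436 × 1/16 = 152.25
χ² = Σ (O − E)² / E
  tall red-fruited: (1466 − 1370.25)² / 1370.25 = 6.6908
  tall yellow-fruited: (471 − 456.75)² / 456.75 = 0.4446
  dwarf red-fruited: (340 − 456.75)² / 456.75 = 29.8425
  dwarf yellow-fruited: (159 − 152.25)² / 152.25 = 0.2993
χ² = 6.6908 + 0.4446 + 29.8425 + 0.2993 = 37.2772 ≈ 37.277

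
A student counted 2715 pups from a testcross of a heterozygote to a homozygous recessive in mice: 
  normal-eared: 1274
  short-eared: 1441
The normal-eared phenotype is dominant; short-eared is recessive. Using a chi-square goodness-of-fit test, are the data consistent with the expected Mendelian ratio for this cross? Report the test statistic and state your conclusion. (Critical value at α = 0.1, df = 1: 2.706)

10.272; not consistent

A testcross of a heterozygote (Aa × aa) gives a 1:1 phenotypic ratio.
Total ratio parts = 2. Expected numbers out of 2715:
  normal-eared: 2715 × 1/2 = 1357.5
  short-eared: 2715 × 1/2 = 1357.5
χ² = Σ (O − E)² / E
  normal-eared: (1274 − 1357.5)² / 1357.5 = 5.1361
  short-eared: (1441 − 1357.5)² / 1357.5 = 5.1361
χ² = 5.1361 + 5.1361 = 10.2722 ≈ 10.272
Degrees of freedom = 2 − 1 = 1; critical value at α = 0.1 is 2.706.
Since 10.272 > 2.706, we reject the null hypothesis — the data do not fit the 1:1 ratio.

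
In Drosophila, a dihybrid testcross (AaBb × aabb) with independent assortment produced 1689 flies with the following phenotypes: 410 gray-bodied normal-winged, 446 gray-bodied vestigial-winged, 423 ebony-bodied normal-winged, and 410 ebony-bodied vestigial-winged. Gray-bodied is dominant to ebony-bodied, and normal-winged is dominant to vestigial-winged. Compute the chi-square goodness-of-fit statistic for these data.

A dihybrid testcross with independent assortment gives a 1:1:1:1 ratio.
Total ratio parts = 4. Expected numbers out of 1689:
  gray-bodied normal-winged: 1689 × 1/4 = 422.25
  gray-bodied vestigial-winged: 1689 × 1/4 = 422.25
  ebony-bodied normal-winged: 1689 × 1/4 = 422.25
  ebony-bodied vestigial-winged: 1689 × 1/4 = 422.25
χ² = Σ (O − E)² / E
  gray-bodied normal-winged: (410 − 422.25)² / 422.25 = 0.3554
  gray-bodied vestigial-winged: (446 − 422.25)² / 422.25 = 1.3358
  ebony-bodied normal-winged: (423 − 422.25)² / 422.25 = 0.0013
  ebony-bodied vestigial-winged: (410 − 422.25)² / 422.25 = 0.3554
χ² = 0.3554 + 1.3358 + 0.0013 + 0.3554 = 2.0479 ≈ 2.048

2.048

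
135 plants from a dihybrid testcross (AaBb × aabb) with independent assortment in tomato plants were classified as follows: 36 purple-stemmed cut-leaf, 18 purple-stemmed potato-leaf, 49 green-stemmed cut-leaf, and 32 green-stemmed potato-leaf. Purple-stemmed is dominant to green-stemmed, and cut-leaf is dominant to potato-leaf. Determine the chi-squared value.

A dihybrid testcross with independent assortment gives a 1:1:1:1 ratio.
Total ratio parts = 4. Expected numbers out of 135:
  purple-stemmed cut-leaf: 135 × 1/4 = 33.75
  purple-stemmed potato-leaf: 135 × 1/4 = 33.75
  green-stemmed cut-leaf: 135 × 1/4 = 33.75
  green-stemmed potato-leaf: 135 × 1/4 = 33.75
χ² = Σ (O − E)² / E
  purple-stemmed cut-leaf: (36 − 33.75)² / 33.75 = 0.1500
  purple-stemmed potato-leaf: (18 − 33.75)² / 33.75 = 7.3500
  green-stemmed cut-leaf: (49 − 33.75)² / 33.75 = 6.8907
  green-stemmed potato-leaf: (32 − 33.75)² / 33.75 = 0.0907
χ² = 0.1500 + 7.3500 + 6.8907 + 0.0907 = 14.4814 ≈ 14.481

14.481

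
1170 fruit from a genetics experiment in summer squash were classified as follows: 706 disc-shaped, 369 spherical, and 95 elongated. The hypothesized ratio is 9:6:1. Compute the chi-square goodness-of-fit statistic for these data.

21.115

Total ratio parts = 16. Expected numbers out of 1170:
  disc-shaped: 1170 × 9/16 = 658.125
  spherical: 1170 × 6/16 = 438.75
  elongated: 1170 × 1/16 = 73.125
χ² = Σ (O − E)² / E
  disc-shaped: (706 − 658.125)² / 658.125 = 3.4826
  spherical: (369 − 438.75)² / 438.75 = 11.0885
  elongated: (95 − 73.125)² / 73.125 = 6.5438
χ² = 3.4826 + 11.0885 + 6.5438 = 21.1149 ≈ 21.115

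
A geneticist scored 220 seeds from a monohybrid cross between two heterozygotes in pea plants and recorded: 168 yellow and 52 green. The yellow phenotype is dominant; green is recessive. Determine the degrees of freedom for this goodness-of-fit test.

1

For a monohybrid cross between heterozygotes with complete dominance, the expected phenotypic ratio is 3:1.
A goodness-of-fit test with 2 phenotype classes has df = 2 − 1 = 1.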